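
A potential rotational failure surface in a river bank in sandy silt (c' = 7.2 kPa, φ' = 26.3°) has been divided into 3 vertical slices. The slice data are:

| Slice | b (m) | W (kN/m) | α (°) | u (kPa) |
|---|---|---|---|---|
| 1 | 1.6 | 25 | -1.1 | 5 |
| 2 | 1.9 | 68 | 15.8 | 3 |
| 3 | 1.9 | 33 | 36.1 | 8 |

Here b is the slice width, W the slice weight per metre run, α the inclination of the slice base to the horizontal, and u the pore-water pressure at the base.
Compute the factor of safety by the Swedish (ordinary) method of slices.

FS = 2.25

Ordinary method of slices: FS = Σ[c'·Δl_i + (W_i cosα_i − u_i·Δl_i)·tanφ'] / Σ W_i sinα_i, with Δl_i = b_i / cosα_i.
Slice 1: Δl = 1.6/cos(-1.1°) = 1.600 m; N'_1 = 25·cos(-1.1°) − 5·1.600 = 17.0; c'Δl = 11.52; W sinα = -0.5
Slice 2: Δl = 1.9/cos15.8° = 1.975 m; N'_2 = 68·cos15.8° − 3·1.975 = 59.5; c'Δl = 14.22; W sinα = 18.5
Slice 3: Δl = 1.9/cos36.1° = 2.352 m; N'_3 = 33·cos36.1° − 8·2.352 = 7.9; c'Δl = 16.93; W sinα = 19.4
Σc'Δl = 42.7 kN/m; ΣN' = 84.4 kN/m; ΣW sinα = 37.5 kN/m
Resisting = 42.7 + 84.4·tan26.3° = 42.7 + 41.7 = 84.4 kN/m
FS = 84.4 / 37.5 = 2.251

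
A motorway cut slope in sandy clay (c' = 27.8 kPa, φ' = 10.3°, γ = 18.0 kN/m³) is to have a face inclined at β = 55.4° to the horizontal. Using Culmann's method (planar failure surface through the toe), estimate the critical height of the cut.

Culmann's analysis gives the critical failure plane at α_cr = (β + φ')/2 = (55.4 + 10.3)/2 = 32.9°, and the critical height
H_c = (4c'/γ) · sinβ cosφ' / [1 − cos(β − φ')]
    = (4·27.8/18.0) · sin55.4°·cos10.3° / [1 − cos(45.1°)]
    = 6.178 · 0.8231·0.9839 / [1 − 0.7059]
    = 6.178 · 0.8099 / 0.2941
    = 17.01 m

H_c = 17.01 m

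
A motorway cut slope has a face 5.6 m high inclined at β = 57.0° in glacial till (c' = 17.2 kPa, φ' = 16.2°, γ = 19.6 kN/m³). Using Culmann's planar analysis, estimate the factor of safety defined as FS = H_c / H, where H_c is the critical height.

H_c = (4c'/γ) · sinβ cosφ' / [1 − cos(β − φ')]
    = (4·17.2/19.6) · sin57.0°·cos16.2° / [1 − cos40.8°]
    = 3.510 · 0.8054 / 0.2430 = 11.63 m
FS = H_c / H = 11.63 / 5.6 = 2.077

FS = 2.08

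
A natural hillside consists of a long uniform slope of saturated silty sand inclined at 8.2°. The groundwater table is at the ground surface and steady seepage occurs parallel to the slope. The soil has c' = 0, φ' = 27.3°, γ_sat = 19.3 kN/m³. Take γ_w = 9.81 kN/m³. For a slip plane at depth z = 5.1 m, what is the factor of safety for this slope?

With seepage parallel to the slope and the water table at the surface, the effective normal stress on the slip plane uses the buoyant unit weight γ' = γ_sat − γ_w while the driving shear stress uses γ_sat:
FS = [c' + γ' z cos²β tanφ'] / [γ_sat z sinβ cosβ]
(For c' = 0 this reduces to FS = (γ'/γ_sat)·tanφ'/tanβ.)
γ' = 19.3 − 9.81 = 9.49 kN/m³
Numerator = 0.0 + 9.49·5.1·cos²8.2°·tan27.3° = 0.0 + 9.49·5.1·0.9797·0.5161 = 24.472 kPa
Denominator = 19.3·5.1·sin8.2°·cos8.2° = 19.3·5.1·0.1426·0.9898 = 13.895 kPa
FS = 24.472 / 13.895 = 1.761

FS = 1.76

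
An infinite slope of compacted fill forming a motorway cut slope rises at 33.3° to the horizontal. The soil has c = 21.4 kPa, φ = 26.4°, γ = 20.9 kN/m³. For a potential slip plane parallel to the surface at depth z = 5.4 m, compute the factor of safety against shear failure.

FS = 1.17

For an infinite slope with a slip plane parallel to the surface (no pore pressure): FS = [c + γz cos²β tanφ] / [γz sinβ cosβ].
γz = 20.9·5.4 = 112.86 kN/m²
Numerator = 21.4 + 112.86·cos²33.3°·tan26.4° = 21.4 + 112.86·0.6986·0.4964 = 60.537 kPa
Denominator = 112.86·sin33.3°·cos33.3° = 112.86·0.5490·0.8358 = 51.789 kPa
FS = 60.537 / 51.789 = 1.169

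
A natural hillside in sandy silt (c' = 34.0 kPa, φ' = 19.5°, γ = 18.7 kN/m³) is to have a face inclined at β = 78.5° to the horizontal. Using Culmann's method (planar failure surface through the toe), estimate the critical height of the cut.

H_c = 13.85 m

Culmann's analysis gives the critical failure plane at α_cr = (β + φ')/2 = (78.5 + 19.5)/2 = 49.0°, and the critical height
H_c = (4c'/γ) · sinβ cosφ' / [1 − cos(β − φ')]
    = (4·34.0/18.7) · sin78.5°·cos19.5° / [1 − cos(59.0°)]
    = 7.273 · 0.9799·0.9426 / [1 − 0.5150]
    = 7.273 · 0.9237 / 0.4850
    = 13.85 m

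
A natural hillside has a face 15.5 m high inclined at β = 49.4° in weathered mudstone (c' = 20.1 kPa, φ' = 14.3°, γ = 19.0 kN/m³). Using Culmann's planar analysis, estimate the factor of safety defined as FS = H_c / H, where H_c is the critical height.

FS = 1.10

H_c = (4c'/γ) · sinβ cosφ' / [1 − cos(β − φ')]
    = (4·20.1/19.0) · sin49.4°·cos14.3° / [1 − cos35.1°]
    = 4.232 · 0.7357 / 0.1819 = 17.12 m
FS = H_c / H = 17.12 / 15.5 = 1.105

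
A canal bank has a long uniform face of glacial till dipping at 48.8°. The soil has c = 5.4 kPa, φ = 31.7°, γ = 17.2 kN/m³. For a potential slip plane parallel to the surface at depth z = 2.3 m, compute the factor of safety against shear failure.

For an infinite slope with a slip plane parallel to the surface (no pore pressure): FS = [c + γz cos²β tanφ] / [γz sinβ cosβ].
γz = 17.2·2.3 = 39.56 kN/m²
Numerator = 5.4 + 39.56·cos²48.8°·tan31.7° = 5.4 + 39.56·0.4339·0.6176 = 16.001 kPa
Denominator = 39.56·sin48.8°·cos48.8° = 39.56·0.7524·0.6587 = 19.606 kPa
FS = 16.001 / 19.606 = 0.816

FS = 0.82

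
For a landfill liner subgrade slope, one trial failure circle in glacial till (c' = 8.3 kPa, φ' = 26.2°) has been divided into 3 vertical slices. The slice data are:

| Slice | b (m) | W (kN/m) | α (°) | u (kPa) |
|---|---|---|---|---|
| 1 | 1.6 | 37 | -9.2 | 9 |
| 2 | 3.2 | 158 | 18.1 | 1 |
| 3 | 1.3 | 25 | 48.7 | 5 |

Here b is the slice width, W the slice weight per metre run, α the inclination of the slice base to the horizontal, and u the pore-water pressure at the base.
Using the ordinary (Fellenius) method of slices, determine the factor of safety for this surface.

Ordinary method of slices: FS = Σ[c'·Δl_i + (W_i cosα_i − u_i·Δl_i)·tanφ'] / Σ W_i sinα_i, with Δl_i = b_i / cosα_i.
Slice 1: Δl = 1.6/cos(-9.2°) = 1.621 m; N'_1 = 37·cos(-9.2°) − 9·1.621 = 21.9; c'Δl = 13.45; W sinα = -5.9
Slice 2: Δl = 3.2/cos18.1° = 3.367 m; N'_2 = 158·cos18.1° − 1·3.367 = 146.8; c'Δl = 27.94; W sinα = 49.1
Slice 3: Δl = 1.3/cos48.7° = 1.970 m; N'_3 = 25·cos48.7° − 5·1.970 = 6.7; c'Δl = 16.35; W sinα = 18.8
Σc'Δl = 57.7 kN/m; ΣN' = 175.4 kN/m; ΣW sinα = 62.0 kN/m
Resisting = 57.7 + 175.4·tan26.2° = 57.7 + 86.3 = 144.1 kN/m
FS = 144.1 / 62.0 = 2.325

FS = 2.33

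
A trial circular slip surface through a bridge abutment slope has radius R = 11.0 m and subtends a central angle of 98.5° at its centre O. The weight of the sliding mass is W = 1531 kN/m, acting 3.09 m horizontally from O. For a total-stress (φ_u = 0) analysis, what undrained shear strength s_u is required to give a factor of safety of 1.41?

s_u = 32.1 kPa

FS = s_u·L_a·R / (W·d), so s_u = FS·W·d / (L_a·R).
Arc length L_a = R·θ = 11.0·(98.5°·π/180) = 11.0·1.7191 = 18.91 m
s_u = 1.41·1531·3.09 / (18.91·11.0) = 6670.4 / 208.02 = 32.07 kPa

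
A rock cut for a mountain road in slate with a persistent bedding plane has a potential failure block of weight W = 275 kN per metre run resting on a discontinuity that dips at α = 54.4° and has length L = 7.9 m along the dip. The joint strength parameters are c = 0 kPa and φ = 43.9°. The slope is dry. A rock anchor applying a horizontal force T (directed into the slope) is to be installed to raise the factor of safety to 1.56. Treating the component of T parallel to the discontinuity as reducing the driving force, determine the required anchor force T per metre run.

T = 115 kN/m

Resolving forces along and normal to the sliding plane, with the horizontal anchor force T adding T·sinα to the effective normal force and T·cosα acting up the plane against the driving force:
FS = [cL + (W cosα + T sinα) tanφ] / [W sinα − T cosα]
Without the anchor: N' = 160.1 kN/m, driving T_d = 223.6 kN/m, resisting R = 0·7.9 + 160.1·tan43.9° = 154.1 kN/m, FS = 0.69.
Setting FS = 1.56 and solving for T:
1.56·(223.6 − T cos54.4°) = 154.1 + T sin54.4°·tan43.9°
T·(sin54.4°·tan43.9° + 1.56·cos54.4°) = 1.56·223.6 − 154.1
T·(0.8131·0.9623 + 1.56·0.5821) = 348.8 − 154.1 = 194.8
T·1.6906 = 194.8
T = 115.2 kN/m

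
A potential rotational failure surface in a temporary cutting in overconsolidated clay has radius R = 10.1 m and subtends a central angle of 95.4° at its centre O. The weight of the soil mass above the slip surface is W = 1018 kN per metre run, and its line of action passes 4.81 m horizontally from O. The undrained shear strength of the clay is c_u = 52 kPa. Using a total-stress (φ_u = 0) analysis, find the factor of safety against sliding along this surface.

Taking moments about the centre O, the resisting moment is provided by the undrained shear strength acting along the arc:
Arc length L_a = R·θ = 10.1·(95.4°·π/180) = 10.1·1.6650 = 16.82 m
M_R = c_u·L_a·R = 52·16.82·10.1 = 8832.3 kN·m/m
M_D = W·d = 1018·4.81 = 4896.6 kN·m/m
FS = M_R / M_D = 8832.3 / 4896.6 = 1.804

FS = 1.80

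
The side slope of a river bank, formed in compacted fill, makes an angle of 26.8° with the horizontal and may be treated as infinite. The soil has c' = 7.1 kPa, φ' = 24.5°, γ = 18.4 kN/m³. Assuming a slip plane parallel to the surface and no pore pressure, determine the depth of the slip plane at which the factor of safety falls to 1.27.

Setting FS = 1.27 in FS = [c' + γz cos²β tanφ'] / [γz sinβ cosβ] and solving for z:
z = c' / [γ cosβ (FS·sinβ − cosβ·tanφ')]
  = 7.1 / [18.4·cos26.8°·(1.27·sin26.8° − cos26.8°·tan24.5°)]
  = 7.1 / [18.4·0.8926·(1.27·0.4509 − 0.8926·0.4557)]
  = 7.1 / 2.7237 = 2.607 m

z = 2.61 m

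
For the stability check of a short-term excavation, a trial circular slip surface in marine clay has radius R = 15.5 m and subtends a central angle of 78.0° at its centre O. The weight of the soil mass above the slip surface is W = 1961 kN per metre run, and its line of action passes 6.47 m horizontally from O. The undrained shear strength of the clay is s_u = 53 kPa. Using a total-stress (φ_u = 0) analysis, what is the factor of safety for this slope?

FS = 1.37

Taking moments about the centre O, the resisting moment is provided by the undrained shear strength acting along the arc:
Arc length L_a = R·θ = 15.5·(78.0°·π/180) = 15.5·1.3614 = 21.10 m
M_R = s_u·L_a·R = 53·21.10·15.5 = 17334.5 kN·m/m
M_D = W·d = 1961·6.47 = 12687.7 kN·m/m
FS = M_R / M_D = 17334.5 / 12687.7 = 1.366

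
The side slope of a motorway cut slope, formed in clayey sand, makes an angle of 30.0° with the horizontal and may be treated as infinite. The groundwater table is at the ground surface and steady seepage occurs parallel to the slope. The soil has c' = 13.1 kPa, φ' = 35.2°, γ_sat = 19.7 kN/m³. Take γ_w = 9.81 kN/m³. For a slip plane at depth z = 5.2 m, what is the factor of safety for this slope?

With seepage parallel to the slope and the water table at the surface, the effective normal stress on the slip plane uses the buoyant unit weight γ' = γ_sat − γ_w while the driving shear stress uses γ_sat:
FS = [c' + γ' z cos²β tanφ'] / [γ_sat z sinβ cosβ]
γ' = 19.7 − 9.81 = 9.89 kN/m³
Numerator = 13.1 + 9.89·5.2·cos²30.0°·tan35.2° = 13.1 + 9.89·5.2·0.7500·0.7054 = 40.309 kPa
Denominator = 19.7·5.2·sin30.0°·cos30.0° = 19.7·5.2·0.5000·0.8660 = 44.358 kPa
FS = 40.309 / 44.358 = 0.909

FS = 0.91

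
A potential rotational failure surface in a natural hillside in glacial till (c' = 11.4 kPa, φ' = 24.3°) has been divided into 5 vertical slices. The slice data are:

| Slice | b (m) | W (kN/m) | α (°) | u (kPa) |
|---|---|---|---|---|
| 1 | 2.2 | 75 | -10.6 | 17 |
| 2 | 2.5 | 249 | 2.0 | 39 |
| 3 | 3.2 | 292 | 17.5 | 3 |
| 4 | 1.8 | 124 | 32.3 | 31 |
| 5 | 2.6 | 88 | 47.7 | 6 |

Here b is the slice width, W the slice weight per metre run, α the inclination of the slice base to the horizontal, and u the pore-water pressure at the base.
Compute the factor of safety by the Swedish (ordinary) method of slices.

FS = 1.87

Ordinary method of slices: FS = Σ[c'·Δl_i + (W_i cosα_i − u_i·Δl_i)·tanφ'] / Σ W_i sinα_i, with Δl_i = b_i / cosα_i.
Slice 1: Δl = 2.2/cos(-10.6°) = 2.238 m; N'_1 = 75·cos(-10.6°) − 17·2.238 = 35.7; c'Δl = 25.52; W sinα = -13.8
Slice 2: Δl = 2.5/cos2.0° = 2.502 m; N'_2 = 249·cos2.0° − 39·2.502 = 151.3; c'Δl = 28.52; W sinα = 8.7
Slice 3: Δl = 3.2/cos17.5° = 3.355 m; N'_3 = 292·cos17.5° − 3·3.355 = 268.4; c'Δl = 38.25; W sinα = 87.8
Slice 4: Δl = 1.8/cos32.3° = 2.130 m; N'_4 = 124·cos32.3° − 31·2.130 = 38.8; c'Δl = 24.28; W sinα = 66.3
Slice 5: Δl = 2.6/cos47.7° = 3.863 m; N'_5 = 88·cos47.7° − 6·3.863 = 36.0; c'Δl = 44.04; W sinα = 65.1
Σc'Δl = 160.6 kN/m; ΣN' = 530.2 kN/m; ΣW sinα = 214.0 kN/m
Resisting = 160.6 + 530.2·tan24.3° = 160.6 + 239.4 = 400.0 kN/m
FS = 400.0 / 214.0 = 1.869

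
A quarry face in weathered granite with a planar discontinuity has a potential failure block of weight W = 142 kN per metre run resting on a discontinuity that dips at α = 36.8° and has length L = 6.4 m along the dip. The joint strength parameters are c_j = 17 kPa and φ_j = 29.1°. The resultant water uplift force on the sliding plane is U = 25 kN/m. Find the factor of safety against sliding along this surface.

Resolving the block weight along and normal to the plane and applying the Mohr–Coulomb strength on the joint:
N' = W cosα − U = 142·cos36.8° − 25 = 88.7 kN/m
Driving force T = W sinα = 142·sin36.8° = 85.1 kN/m
Resisting force R = c_j·L + N'·tanφ_j = 17·6.4 + 88.7·tan29.1° = 108.8 + 49.4 = 158.2 kN/m
FS = R / T = 158.2 / 85.1 = 1.860

FS = 1.86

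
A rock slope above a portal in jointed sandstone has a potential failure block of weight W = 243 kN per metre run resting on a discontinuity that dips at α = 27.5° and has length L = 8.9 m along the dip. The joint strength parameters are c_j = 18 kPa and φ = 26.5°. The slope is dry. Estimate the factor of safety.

FS = 2.39

Resolving the block weight along and normal to the plane and applying the Mohr–Coulomb strength on the joint:
N' = W cosα = 243·cos27.5° = 215.5 kN/m
Driving force T = W sinα = 243·sin27.5° = 112.2 kN/m
Resisting force R = c_j·L + N'·tanφ = 18·8.9 + 215.5·tan26.5° = 160.2 + 107.5 = 267.7 kN/m
FS = R / T = 267.7 / 112.2 = 2.386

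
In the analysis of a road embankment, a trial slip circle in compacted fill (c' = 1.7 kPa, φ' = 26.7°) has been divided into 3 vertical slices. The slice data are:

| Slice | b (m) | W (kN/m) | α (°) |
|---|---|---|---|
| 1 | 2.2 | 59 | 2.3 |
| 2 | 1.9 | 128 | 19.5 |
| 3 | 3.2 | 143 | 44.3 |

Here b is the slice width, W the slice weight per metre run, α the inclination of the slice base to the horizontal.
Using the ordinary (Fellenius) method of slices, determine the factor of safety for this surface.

Ordinary method of slices: FS = Σ[c'·Δl_i + (W_i cosα_i)·tanφ'] / Σ W_i sinα_i, with Δl_i = b_i / cosα_i.
Slice 1: Δl = 2.2/cos2.3° = 2.202 m; N'_1 = 59·cos2.3° = 59.0; c'Δl = 3.74; W sinα = 2.4
Slice 2: Δl = 1.9/cos19.5° = 2.016 m; N'_2 = 128·cos19.5° = 120.7; c'Δl = 3.43; W sinα = 42.7
Slice 3: Δl = 3.2/cos44.3° = 4.471 m; N'_3 = 143·cos44.3° = 102.3; c'Δl = 7.60; W sinα = 99.9
Σc'Δl = 14.8 kN/m; ΣN' = 282.0 kN/m; ΣW sinα = 145.0 kN/m
Resisting = 14.8 + 282.0·tan26.7° = 14.8 + 141.8 = 156.6 kN/m
FS = 156.6 / 145.0 = 1.080

FS = 1.08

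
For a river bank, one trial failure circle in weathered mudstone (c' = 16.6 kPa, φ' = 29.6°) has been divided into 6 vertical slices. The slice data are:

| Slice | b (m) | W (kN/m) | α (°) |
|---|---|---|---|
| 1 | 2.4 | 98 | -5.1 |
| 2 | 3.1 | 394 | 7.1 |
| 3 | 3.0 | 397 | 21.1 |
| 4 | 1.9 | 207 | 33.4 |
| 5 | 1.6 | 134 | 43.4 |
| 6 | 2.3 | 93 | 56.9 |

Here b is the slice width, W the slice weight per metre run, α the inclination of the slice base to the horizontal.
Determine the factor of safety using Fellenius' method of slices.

Ordinary method of slices: FS = Σ[c'·Δl_i + (W_i cosα_i)·tanφ'] / Σ W_i sinα_i, with Δl_i = b_i / cosα_i.
Slice 1: Δl = 2.4/cos(-5.1°) = 2.410 m; N'_1 = 98·cos(-5.1°) = 97.6; c'Δl = 40.00; W sinα = -8.7
Slice 2: Δl = 3.1/cos7.1° = 3.124 m; N'_2 = 394·cos7.1° = 391.0; c'Δl = 51.86; W sinα = 48.7
Slice 3: Δl = 3.0/cos21.1° = 3.216 m; N'_3 = 397·cos21.1° = 370.4; c'Δl = 53.38; W sinα = 142.9
Slice 4: Δl = 1.9/cos33.4° = 2.276 m; N'_4 = 207·cos33.4° = 172.8; c'Δl = 37.78; W sinα = 113.9
Slice 5: Δl = 1.6/cos43.4° = 2.202 m; N'_5 = 134·cos43.4° = 97.4; c'Δl = 36.56; W sinα = 92.1
Slice 6: Δl = 2.3/cos56.9° = 4.212 m; N'_6 = 93·cos56.9° = 50.8; c'Δl = 69.91; W sinα = 77.9
Σc'Δl = 289.5 kN/m; ΣN' = 1179.9 kN/m; ΣW sinα = 466.8 kN/m
Resisting = 289.5 + 1179.9·tan29.6° = 289.5 + 670.3 = 959.8 kN/m
FS = 959.8 / 466.8 = 2.056

FS = 2.06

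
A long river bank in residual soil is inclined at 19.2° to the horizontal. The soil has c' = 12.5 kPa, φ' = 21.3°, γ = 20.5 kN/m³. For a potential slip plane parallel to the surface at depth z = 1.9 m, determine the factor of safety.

For an infinite slope with a slip plane parallel to the surface (no pore pressure): FS = [c' + γz cos²β tanφ'] / [γz sinβ cosβ].
γz = 20.5·1.9 = 38.95 kN/m²
Numerator = 12.5 + 38.95·cos²19.2°·tan21.3° = 12.5 + 38.95·0.8918·0.3899 = 26.044 kPa
Denominator = 38.95·sin19.2°·cos19.2° = 38.95·0.3289·0.9444 = 12.097 kPa
FS = 26.044 / 12.097 = 2.153

FS = 2.15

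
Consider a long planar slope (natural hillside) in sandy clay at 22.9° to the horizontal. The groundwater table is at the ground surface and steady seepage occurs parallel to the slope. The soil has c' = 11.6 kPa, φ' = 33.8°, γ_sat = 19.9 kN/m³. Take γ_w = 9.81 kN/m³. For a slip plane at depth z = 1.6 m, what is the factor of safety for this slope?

FS = 1.82

With seepage parallel to the slope and the water table at the surface, the effective normal stress on the slip plane uses the buoyant unit weight γ' = γ_sat − γ_w while the driving shear stress uses γ_sat:
FS = [c' + γ' z cos²β tanφ'] / [γ_sat z sinβ cosβ]
γ' = 19.9 − 9.81 = 10.09 kN/m³
Numerator = 11.6 + 10.09·1.6·cos²22.9°·tan33.8° = 11.6 + 10.09·1.6·0.8486·0.6694 = 20.771 kPa
Denominator = 19.9·1.6·sin22.9°·cos22.9° = 19.9·1.6·0.3891·0.9212 = 11.413 kPa
FS = 20.771 / 11.413 = 1.820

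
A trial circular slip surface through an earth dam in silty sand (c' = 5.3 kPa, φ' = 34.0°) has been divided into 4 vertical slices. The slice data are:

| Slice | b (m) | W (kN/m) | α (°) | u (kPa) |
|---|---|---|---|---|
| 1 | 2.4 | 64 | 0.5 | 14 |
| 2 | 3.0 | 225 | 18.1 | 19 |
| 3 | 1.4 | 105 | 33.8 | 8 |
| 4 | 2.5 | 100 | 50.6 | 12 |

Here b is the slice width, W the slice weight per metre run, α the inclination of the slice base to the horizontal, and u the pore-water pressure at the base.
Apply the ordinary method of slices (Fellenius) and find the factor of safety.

FS = 1.18

Ordinary method of slices: FS = Σ[c'·Δl_i + (W_i cosα_i − u_i·Δl_i)·tanφ'] / Σ W_i sinα_i, with Δl_i = b_i / cosα_i.
Slice 1: Δl = 2.4/cos0.5° = 2.400 m; N'_1 = 64·cos0.5° − 14·2.400 = 30.4; c'Δl = 12.72; W sinα = 0.6
Slice 2: Δl = 3.0/cos18.1° = 3.156 m; N'_2 = 225·cos18.1° − 19·3.156 = 153.9; c'Δl = 16.73; W sinα = 69.9
Slice 3: Δl = 1.4/cos33.8° = 1.685 m; N'_3 = 105·cos33.8° − 8·1.685 = 73.8; c'Δl = 8.93; W sinα = 58.4
Slice 4: Δl = 2.5/cos50.6° = 3.939 m; N'_4 = 100·cos50.6° − 12·3.939 = 16.2; c'Δl = 20.88; W sinα = 77.3
Σc'Δl = 59.3 kN/m; ΣN' = 274.3 kN/m; ΣW sinα = 206.1 kN/m
Resisting = 59.3 + 274.3·tan34.0° = 59.3 + 185.0 = 244.3 kN/m
FS = 244.3 / 206.1 = 1.185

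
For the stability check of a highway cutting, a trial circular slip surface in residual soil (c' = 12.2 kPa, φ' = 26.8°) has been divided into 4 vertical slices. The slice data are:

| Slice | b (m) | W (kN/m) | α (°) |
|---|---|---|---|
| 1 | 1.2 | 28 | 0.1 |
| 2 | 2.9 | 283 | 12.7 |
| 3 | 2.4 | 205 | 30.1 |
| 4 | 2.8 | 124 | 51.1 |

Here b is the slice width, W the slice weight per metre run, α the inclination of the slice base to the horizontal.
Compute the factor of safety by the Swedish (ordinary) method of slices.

FS = 1.61

Ordinary method of slices: FS = Σ[c'·Δl_i + (W_i cosα_i)·tanφ'] / Σ W_i sinα_i, with Δl_i = b_i / cosα_i.
Slice 1: Δl = 1.2/cos0.1° = 1.200 m; N'_1 = 28·cos0.1° = 28.0; c'Δl = 14.64; W sinα = 0.0
Slice 2: Δl = 2.9/cos12.7° = 2.973 m; N'_2 = 283·cos12.7° = 276.1; c'Δl = 36.27; W sinα = 62.2
Slice 3: Δl = 2.4/cos30.1° = 2.774 m; N'_3 = 205·cos30.1° = 177.4; c'Δl = 33.84; W sinα = 102.8
Slice 4: Δl = 2.8/cos51.1° = 4.459 m; N'_4 = 124·cos51.1° = 77.9; c'Δl = 54.40; W sinα = 96.5
Σc'Δl = 139.1 kN/m; ΣN' = 559.3 kN/m; ΣW sinα = 261.6 kN/m
Resisting = 139.1 + 559.3·tan26.8° = 139.1 + 282.5 = 421.7 kN/m
FS = 421.7 / 261.6 = 1.612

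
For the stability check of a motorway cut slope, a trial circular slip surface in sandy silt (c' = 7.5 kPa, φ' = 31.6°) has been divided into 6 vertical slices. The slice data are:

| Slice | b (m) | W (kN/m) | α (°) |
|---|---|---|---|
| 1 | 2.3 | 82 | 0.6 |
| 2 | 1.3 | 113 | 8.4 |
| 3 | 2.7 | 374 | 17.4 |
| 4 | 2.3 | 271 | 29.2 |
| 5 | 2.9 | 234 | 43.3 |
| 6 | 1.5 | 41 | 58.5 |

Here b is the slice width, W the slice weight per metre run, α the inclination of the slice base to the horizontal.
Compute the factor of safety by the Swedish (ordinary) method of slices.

FS = 1.58

Ordinary method of slices: FS = Σ[c'·Δl_i + (W_i cosα_i)·tanφ'] / Σ W_i sinα_i, with Δl_i = b_i / cosα_i.
Slice 1: Δl = 2.3/cos0.6° = 2.300 m; N'_1 = 82·cos0.6° = 82.0; c'Δl = 17.25; W sinα = 0.9
Slice 2: Δl = 1.3/cos8.4° = 1.314 m; N'_2 = 113·cos8.4° = 111.8; c'Δl = 9.86; W sinα = 16.5
Slice 3: Δl = 2.7/cos17.4° = 2.829 m; N'_3 = 374·cos17.4° = 356.9; c'Δl = 21.22; W sinα = 111.8
Slice 4: Δl = 2.3/cos29.2° = 2.635 m; N'_4 = 271·cos29.2° = 236.6; c'Δl = 19.76; W sinα = 132.2
Slice 5: Δl = 2.9/cos43.3° = 3.985 m; N'_5 = 234·cos43.3° = 170.3; c'Δl = 29.89; W sinα = 160.5
Slice 6: Δl = 1.5/cos58.5° = 2.871 m; N'_6 = 41·cos58.5° = 21.4; c'Δl = 21.53; W sinα = 35.0
Σc'Δl = 119.5 kN/m; ΣN' = 979.0 kN/m; ΣW sinα = 456.9 kN/m
Resisting = 119.5 + 979.0·tan31.6° = 119.5 + 602.3 = 721.8 kN/m
FS = 721.8 / 456.9 = 1.580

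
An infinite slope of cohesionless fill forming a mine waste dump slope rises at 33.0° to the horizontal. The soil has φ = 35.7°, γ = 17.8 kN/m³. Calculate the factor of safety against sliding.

For a dry cohesionless infinite slope the factor of safety is FS = tanφ / tanβ.
FS = tan35.7° / tan33.0° = 0.7186 / 0.6494 = 1.107

FS = 1.11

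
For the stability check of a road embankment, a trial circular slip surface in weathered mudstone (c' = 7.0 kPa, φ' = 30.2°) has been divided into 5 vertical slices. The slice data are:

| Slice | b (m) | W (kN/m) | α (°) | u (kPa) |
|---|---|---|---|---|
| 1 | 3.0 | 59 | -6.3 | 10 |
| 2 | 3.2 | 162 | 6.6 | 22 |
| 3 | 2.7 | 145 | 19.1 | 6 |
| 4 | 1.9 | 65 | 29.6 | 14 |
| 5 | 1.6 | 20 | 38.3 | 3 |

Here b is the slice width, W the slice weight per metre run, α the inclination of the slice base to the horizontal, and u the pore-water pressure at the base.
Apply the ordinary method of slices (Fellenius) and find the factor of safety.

Ordinary method of slices: FS = Σ[c'·Δl_i + (W_i cosα_i − u_i·Δl_i)·tanφ'] / Σ W_i sinα_i, with Δl_i = b_i / cosα_i.
Slice 1: Δl = 3.0/cos(-6.3°) = 3.018 m; N'_1 = 59·cos(-6.3°) − 10·3.018 = 28.5; c'Δl = 21.13; W sinα = -6.5
Slice 2: Δl = 3.2/cos6.6° = 3.221 m; N'_2 = 162·cos6.6° − 22·3.221 = 90.1; c'Δl = 22.55; W sinα = 18.6
Slice 3: Δl = 2.7/cos19.1° = 2.857 m; N'_3 = 145·cos19.1° − 6·2.857 = 119.9; c'Δl = 20.00; W sinα = 47.4
Slice 4: Δl = 1.9/cos29.6° = 2.185 m; N'_4 = 65·cos29.6° − 14·2.185 = 25.9; c'Δl = 15.30; W sinα = 32.1
Slice 5: Δl = 1.6/cos38.3° = 2.039 m; N'_5 = 20·cos38.3° − 3·2.039 = 9.6; c'Δl = 14.27; W sinα = 12.4
Σc'Δl = 93.2 kN/m; ΣN' = 273.9 kN/m; ΣW sinα = 104.1 kN/m
Resisting = 93.2 + 273.9·tan30.2° = 93.2 + 159.4 = 252.7 kN/m
FS = 252.7 / 104.1 = 2.427

FS = 2.43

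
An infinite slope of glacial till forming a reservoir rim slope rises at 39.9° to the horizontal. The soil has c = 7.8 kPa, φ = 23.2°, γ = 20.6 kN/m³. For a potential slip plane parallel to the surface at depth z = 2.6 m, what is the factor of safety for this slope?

FS = 0.81

For an infinite slope with a slip plane parallel to the surface (no pore pressure): FS = [c + γz cos²β tanφ] / [γz sinβ cosβ].
γz = 20.6·2.6 = 53.56 kN/m²
Numerator = 7.8 + 53.56·cos²39.9°·tan23.2° = 7.8 + 53.56·0.5885·0.4286 = 21.310 kPa
Denominator = 53.56·sin39.9°·cos39.9° = 53.56·0.6414·0.7672 = 26.357 kPa
FS = 21.310 / 26.357 = 0.809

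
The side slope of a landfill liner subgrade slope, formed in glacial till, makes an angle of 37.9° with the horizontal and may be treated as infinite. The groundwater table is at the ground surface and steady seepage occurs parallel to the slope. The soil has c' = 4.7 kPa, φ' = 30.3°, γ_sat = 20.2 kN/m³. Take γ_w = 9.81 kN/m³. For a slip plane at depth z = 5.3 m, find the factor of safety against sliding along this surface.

With seepage parallel to the slope and the water table at the surface, the effective normal stress on the slip plane uses the buoyant unit weight γ' = γ_sat − γ_w while the driving shear stress uses γ_sat:
FS = [c' + γ' z cos²β tanφ'] / [γ_sat z sinβ cosβ]
γ' = 20.2 − 9.81 = 10.39 kN/m³
Numerator = 4.7 + 10.39·5.3·cos²37.9°·tan30.3° = 4.7 + 10.39·5.3·0.6227·0.5844 = 24.736 kPa
Denominator = 20.2·5.3·sin37.9°·cos37.9° = 20.2·5.3·0.6143·0.7891 = 51.894 kPa
FS = 24.736 / 51.894 = 0.477

FS = 0.48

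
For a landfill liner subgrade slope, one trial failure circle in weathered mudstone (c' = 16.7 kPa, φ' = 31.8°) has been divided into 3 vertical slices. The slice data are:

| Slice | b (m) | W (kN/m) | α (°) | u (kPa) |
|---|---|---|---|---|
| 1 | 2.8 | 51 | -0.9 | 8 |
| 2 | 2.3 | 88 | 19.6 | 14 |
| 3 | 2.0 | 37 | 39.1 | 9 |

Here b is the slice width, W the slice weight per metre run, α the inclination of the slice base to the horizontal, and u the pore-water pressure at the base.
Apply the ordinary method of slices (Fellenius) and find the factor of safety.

FS = 3.50

Ordinary method of slices: FS = Σ[c'·Δl_i + (W_i cosα_i − u_i·Δl_i)·tanφ'] / Σ W_i sinα_i, with Δl_i = b_i / cosα_i.
Slice 1: Δl = 2.8/cos(-0.9°) = 2.800 m; N'_1 = 51·cos(-0.9°) − 8·2.800 = 28.6; c'Δl = 46.77; W sinα = -0.8
Slice 2: Δl = 2.3/cos19.6° = 2.441 m; N'_2 = 88·cos19.6° − 14·2.441 = 48.7; c'Δl = 40.77; W sinα = 29.5
Slice 3: Δl = 2.0/cos39.1° = 2.577 m; N'_3 = 37·cos39.1° − 9·2.577 = 5.5; c'Δl = 43.04; W sinα = 23.3
Σc'Δl = 130.6 kN/m; ΣN' = 82.8 kN/m; ΣW sinα = 52.1 kN/m
Resisting = 130.6 + 82.8·tan31.8° = 130.6 + 51.4 = 181.9 kN/m
FS = 181.9 / 52.1 = 3.495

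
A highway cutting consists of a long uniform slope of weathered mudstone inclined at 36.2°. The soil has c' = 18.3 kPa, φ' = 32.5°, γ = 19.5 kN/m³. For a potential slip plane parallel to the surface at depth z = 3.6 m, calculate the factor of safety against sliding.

For an infinite slope with a slip plane parallel to the surface (no pore pressure): FS = [c' + γz cos²β tanφ'] / [γz sinβ cosβ].
γz = 19.5·3.6 = 70.20 kN/m²
Numerator = 18.3 + 70.20·cos²36.2°·tan32.5° = 18.3 + 70.20·0.6512·0.6371 = 47.423 kPa
Denominator = 70.20·sin36.2°·cos36.2° = 70.20·0.5906·0.8070 = 33.457 kPa
FS = 47.423 / 33.457 = 1.417

FS = 1.42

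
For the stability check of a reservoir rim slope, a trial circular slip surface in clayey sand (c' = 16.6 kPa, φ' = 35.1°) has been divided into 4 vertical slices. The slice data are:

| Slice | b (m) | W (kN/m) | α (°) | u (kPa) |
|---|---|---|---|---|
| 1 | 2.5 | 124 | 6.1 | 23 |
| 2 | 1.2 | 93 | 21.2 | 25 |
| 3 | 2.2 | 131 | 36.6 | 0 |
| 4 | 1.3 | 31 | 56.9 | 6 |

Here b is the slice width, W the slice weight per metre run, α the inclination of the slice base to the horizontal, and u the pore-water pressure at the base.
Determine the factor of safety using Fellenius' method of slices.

FS = 2.04

Ordinary method of slices: FS = Σ[c'·Δl_i + (W_i cosα_i − u_i·Δl_i)·tanφ'] / Σ W_i sinα_i, with Δl_i = b_i / cosα_i.
Slice 1: Δl = 2.5/cos6.1° = 2.514 m; N'_1 = 124·cos6.1° − 23·2.514 = 65.5; c'Δl = 41.74; W sinα = 13.2
Slice 2: Δl = 1.2/cos21.2° = 1.287 m; N'_2 = 93·cos21.2° − 25·1.287 = 54.5; c'Δl = 21.37; W sinα = 33.6
Slice 3: Δl = 2.2/cos36.6° = 2.740 m; N'_3 = 131·cos36.6° − 0·2.740 = 105.2; c'Δl = 45.49; W sinα = 78.1
Slice 4: Δl = 1.3/cos56.9° = 2.381 m; N'_4 = 31·cos56.9° − 6·2.381 = 2.6; c'Δl = 39.52; W sinα = 26.0
Σc'Δl = 148.1 kN/m; ΣN' = 227.8 kN/m; ΣW sinα = 150.9 kN/m
Resisting = 148.1 + 227.8·tan35.1° = 148.1 + 160.1 = 308.2 kN/m
FS = 308.2 / 150.9 = 2.043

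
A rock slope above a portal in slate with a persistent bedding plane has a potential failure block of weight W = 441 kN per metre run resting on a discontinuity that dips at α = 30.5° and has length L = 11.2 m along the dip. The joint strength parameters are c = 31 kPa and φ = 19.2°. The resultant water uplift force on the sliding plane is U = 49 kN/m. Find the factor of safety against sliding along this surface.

FS = 2.07

Resolving the block weight along and normal to the plane and applying the Mohr–Coulomb strength on the joint:
N' = W cosα − U = 441·cos30.5° − 49 = 331.0 kN/m
Driving force T = W sinα = 441·sin30.5° = 223.8 kN/m
Resisting force R = c·L + N'·tanφ = 31·11.2 + 331.0·tan19.2° = 347.2 + 115.3 = 462.5 kN/m
FS = R / T = 462.5 / 223.8 = 2.066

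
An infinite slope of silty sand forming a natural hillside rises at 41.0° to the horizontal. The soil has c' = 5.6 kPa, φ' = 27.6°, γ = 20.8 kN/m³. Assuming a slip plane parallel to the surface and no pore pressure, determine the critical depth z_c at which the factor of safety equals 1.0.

Setting FS = 1.00 in FS = [c' + γz cos²β tanφ'] / [γz sinβ cosβ] and solving for z:
z = c' / [γ cosβ (FS·sinβ − cosβ·tanφ')]
  = 5.6 / [20.8·cos41.0°·(1.00·sin41.0° − cos41.0°·tan27.6°)]
  = 5.6 / [20.8·0.7547·(1.00·0.6561 − 0.7547·0.5228)]
  = 5.6 / 4.1051 = 1.364 m

z_c = 1.36 m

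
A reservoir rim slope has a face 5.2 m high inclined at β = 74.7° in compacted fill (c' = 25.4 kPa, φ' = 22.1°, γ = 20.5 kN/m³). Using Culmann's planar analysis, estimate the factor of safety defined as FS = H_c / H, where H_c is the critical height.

H_c = (4c'/γ) · sinβ cosφ' / [1 − cos(β − φ')]
    = (4·25.4/20.5) · sin74.7°·cos22.1° / [1 − cos52.6°]
    = 4.956 · 0.8937 / 0.3926 = 11.28 m
FS = H_c / H = 11.28 / 5.2 = 2.169

FS = 2.17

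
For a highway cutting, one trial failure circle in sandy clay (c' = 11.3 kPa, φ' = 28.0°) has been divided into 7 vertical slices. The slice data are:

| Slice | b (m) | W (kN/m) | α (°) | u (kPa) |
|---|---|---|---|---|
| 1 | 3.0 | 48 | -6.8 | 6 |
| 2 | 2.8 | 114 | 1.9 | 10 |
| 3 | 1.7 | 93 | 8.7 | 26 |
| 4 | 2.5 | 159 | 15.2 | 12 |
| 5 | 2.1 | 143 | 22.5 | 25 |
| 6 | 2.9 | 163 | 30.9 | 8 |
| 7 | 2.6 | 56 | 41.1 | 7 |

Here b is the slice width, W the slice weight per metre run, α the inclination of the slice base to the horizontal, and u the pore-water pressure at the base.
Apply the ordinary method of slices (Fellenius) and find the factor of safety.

FS = 2.09

Ordinary method of slices: FS = Σ[c'·Δl_i + (W_i cosα_i − u_i·Δl_i)·tanφ'] / Σ W_i sinα_i, with Δl_i = b_i / cosα_i.
Slice 1: Δl = 3.0/cos(-6.8°) = 3.021 m; N'_1 = 48·cos(-6.8°) − 6·3.021 = 29.5; c'Δl = 34.14; W sinα = -5.7
Slice 2: Δl = 2.8/cos1.9° = 2.802 m; N'_2 = 114·cos1.9° − 10·2.802 = 85.9; c'Δl = 31.66; W sinα = 3.8
Slice 3: Δl = 1.7/cos8.7° = 1.720 m; N'_3 = 93·cos8.7° − 26·1.720 = 47.2; c'Δl = 19.43; W sinα = 14.1
Slice 4: Δl = 2.5/cos15.2° = 2.591 m; N'_4 = 159·cos15.2° − 12·2.591 = 122.4; c'Δl = 29.27; W sinα = 41.7
Slice 5: Δl = 2.1/cos22.5° = 2.273 m; N'_5 = 143·cos22.5° − 25·2.273 = 75.3; c'Δl = 25.69; W sinα = 54.7
Slice 6: Δl = 2.9/cos30.9° = 3.380 m; N'_6 = 163·cos30.9° − 8·3.380 = 112.8; c'Δl = 38.19; W sinα = 83.7
Slice 7: Δl = 2.6/cos41.1° = 3.450 m; N'_7 = 56·cos41.1° − 7·3.450 = 18.0; c'Δl = 38.99; W sinα = 36.8
Σc'Δl = 217.4 kN/m; ΣN' = 491.2 kN/m; ΣW sinα = 229.1 kN/m
Resisting = 217.4 + 491.2·tan28.0° = 217.4 + 261.2 = 478.5 kN/m
FS = 478.5 / 229.1 = 2.089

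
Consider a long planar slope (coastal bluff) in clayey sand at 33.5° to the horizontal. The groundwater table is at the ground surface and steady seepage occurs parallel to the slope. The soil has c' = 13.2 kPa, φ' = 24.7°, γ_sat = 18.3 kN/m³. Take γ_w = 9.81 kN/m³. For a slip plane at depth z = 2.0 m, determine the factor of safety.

With seepage parallel to the slope and the water table at the surface, the effective normal stress on the slip plane uses the buoyant unit weight γ' = γ_sat − γ_w while the driving shear stress uses γ_sat:
FS = [c' + γ' z cos²β tanφ'] / [γ_sat z sinβ cosβ]
γ' = 18.3 − 9.81 = 8.49 kN/m³
Numerator = 13.2 + 8.49·2.0·cos²33.5°·tan24.7° = 13.2 + 8.49·2.0·0.6954·0.4599 = 18.631 kPa
Denominator = 18.3·2.0·sin33.5°·cos33.5° = 18.3·2.0·0.5519·0.8339 = 16.845 kPa
FS = 18.631 / 16.845 = 1.106

FS = 1.11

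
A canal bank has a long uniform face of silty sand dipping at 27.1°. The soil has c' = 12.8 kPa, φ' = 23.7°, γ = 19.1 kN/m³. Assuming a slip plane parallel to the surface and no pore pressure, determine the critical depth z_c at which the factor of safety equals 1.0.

Setting FS = 1.00 in FS = [c' + γz cos²β tanφ'] / [γz sinβ cosβ] and solving for z:
z = c' / [γ cosβ (FS·sinβ − cosβ·tanφ')]
  = 12.8 / [19.1·cos27.1°·(1.00·sin27.1° − cos27.1°·tan23.7°)]
  = 12.8 / [19.1·0.8902·(1.00·0.4555 − 0.8902·0.4390)]
  = 12.8 / 1.1013 = 11.623 m

z_c = 11.62 m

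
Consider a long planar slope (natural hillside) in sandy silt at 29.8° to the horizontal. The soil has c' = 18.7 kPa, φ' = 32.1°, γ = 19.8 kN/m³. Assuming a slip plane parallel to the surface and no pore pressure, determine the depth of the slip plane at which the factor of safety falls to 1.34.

Setting FS = 1.34 in FS = [c' + γz cos²β tanφ'] / [γz sinβ cosβ] and solving for z:
z = c' / [γ cosβ (FS·sinβ − cosβ·tanφ')]
  = 18.7 / [19.8·cos29.8°·(1.34·sin29.8° − cos29.8°·tan32.1°)]
  = 18.7 / [19.8·0.8678·(1.34·0.4970 − 0.8678·0.6273)]
  = 18.7 / 2.0892 = 8.951 m

z = 8.95 m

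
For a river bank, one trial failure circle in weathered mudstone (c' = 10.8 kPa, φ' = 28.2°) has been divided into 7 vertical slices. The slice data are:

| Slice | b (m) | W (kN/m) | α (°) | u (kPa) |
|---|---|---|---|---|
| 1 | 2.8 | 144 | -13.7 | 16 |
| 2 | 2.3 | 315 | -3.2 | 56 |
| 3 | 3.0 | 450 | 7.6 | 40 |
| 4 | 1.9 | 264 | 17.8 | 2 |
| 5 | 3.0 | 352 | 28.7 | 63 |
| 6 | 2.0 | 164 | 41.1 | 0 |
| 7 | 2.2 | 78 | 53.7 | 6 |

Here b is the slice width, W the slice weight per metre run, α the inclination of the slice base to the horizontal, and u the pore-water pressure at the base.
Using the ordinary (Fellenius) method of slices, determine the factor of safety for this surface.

FS = 1.87

Ordinary method of slices: FS = Σ[c'·Δl_i + (W_i cosα_i − u_i·Δl_i)·tanφ'] / Σ W_i sinα_i, with Δl_i = b_i / cosα_i.
Slice 1: Δl = 2.8/cos(-13.7°) = 2.882 m; N'_1 = 144·cos(-13.7°) − 16·2.882 = 93.8; c'Δl = 31.13; W sinα = -34.1
Slice 2: Δl = 2.3/cos(-3.2°) = 2.304 m; N'_2 = 315·cos(-3.2°) − 56·2.304 = 185.5; c'Δl = 24.88; W sinα = -17.6
Slice 3: Δl = 3.0/cos7.6° = 3.027 m; N'_3 = 450·cos7.6° − 40·3.027 = 325.0; c'Δl = 32.69; W sinα = 59.5
Slice 4: Δl = 1.9/cos17.8° = 1.996 m; N'_4 = 264·cos17.8° − 2·1.996 = 247.4; c'Δl = 21.55; W sinα = 80.7
Slice 5: Δl = 3.0/cos28.7° = 3.420 m; N'_5 = 352·cos28.7° − 63·3.420 = 93.3; c'Δl = 36.94; W sinα = 169.0
Slice 6: Δl = 2.0/cos41.1° = 2.654 m; N'_6 = 164·cos41.1° − 0·2.654 = 123.6; c'Δl = 28.66; W sinα = 107.8
Slice 7: Δl = 2.2/cos53.7° = 3.716 m; N'_7 = 78·cos53.7° − 6·3.716 = 23.9; c'Δl = 40.13; W sinα = 62.9
Σc'Δl = 216.0 kN/m; ΣN' = 1092.4 kN/m; ΣW sinα = 428.2 kN/m
Resisting = 216.0 + 1092.4·tan28.2° = 216.0 + 585.7 = 801.7 kN/m
FS = 801.7 / 428.2 = 1.872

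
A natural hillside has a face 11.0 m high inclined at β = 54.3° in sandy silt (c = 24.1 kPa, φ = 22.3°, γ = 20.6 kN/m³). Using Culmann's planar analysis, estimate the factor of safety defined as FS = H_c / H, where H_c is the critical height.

H_c = (4c/γ) · sinβ cosφ / [1 − cos(β − φ)]
    = (4·24.1/20.6) · sin54.3°·cos22.3° / [1 − cos32.0°]
    = 4.680 · 0.7513 / 0.1520 = 23.14 m
FS = H_c / H = 23.14 / 11.0 = 2.104

FS = 2.10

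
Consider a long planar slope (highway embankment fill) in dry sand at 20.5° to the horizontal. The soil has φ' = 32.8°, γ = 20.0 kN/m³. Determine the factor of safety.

FS = 1.72

For a dry cohesionless infinite slope the factor of safety is FS = tanφ' / tanβ.
FS = tan32.8° / tan20.5° = 0.6445 / 0.3739 = 1.724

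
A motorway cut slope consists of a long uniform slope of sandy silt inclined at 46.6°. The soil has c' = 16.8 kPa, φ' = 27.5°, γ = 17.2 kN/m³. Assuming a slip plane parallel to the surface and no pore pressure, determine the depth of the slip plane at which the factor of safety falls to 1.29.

z = 2.45 m

Setting FS = 1.29 in FS = [c' + γz cos²β tanφ'] / [γz sinβ cosβ] and solving for z:
z = c' / [γ cosβ (FS·sinβ − cosβ·tanφ')]
  = 16.8 / [17.2·cos46.6°·(1.29·sin46.6° − cos46.6°·tan27.5°)]
  = 16.8 / [17.2·0.6871·(1.29·0.7266 − 0.6871·0.5206)]
  = 16.8 / 6.8497 = 2.453 m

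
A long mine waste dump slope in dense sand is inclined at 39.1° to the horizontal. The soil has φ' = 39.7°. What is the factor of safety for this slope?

For a dry cohesionless infinite slope the factor of safety is FS = tanφ' / tanβ.
FS = tan39.7° / tan39.1° = 0.8302 / 0.8127 = 1.022

FS = 1.02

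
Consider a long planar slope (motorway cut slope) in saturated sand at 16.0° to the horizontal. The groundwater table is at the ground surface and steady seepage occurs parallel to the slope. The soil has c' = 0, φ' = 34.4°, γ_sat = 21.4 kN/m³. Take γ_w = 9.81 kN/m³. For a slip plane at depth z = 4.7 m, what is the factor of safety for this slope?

With seepage parallel to the slope and the water table at the surface, the effective normal stress on the slip plane uses the buoyant unit weight γ' = γ_sat − γ_w while the driving shear stress uses γ_sat:
FS = [c' + γ' z cos²β tanφ'] / [γ_sat z sinβ cosβ]
(For c' = 0 this reduces to FS = (γ'/γ_sat)·tanφ'/tanβ.)
γ' = 21.4 − 9.81 = 11.59 kN/m³
Numerator = 0.0 + 11.59·4.7·cos²16.0°·tan34.4° = 0.0 + 11.59·4.7·0.9240·0.6847 = 34.465 kPa
Denominator = 21.4·4.7·sin16.0°·cos16.0° = 21.4·4.7·0.2756·0.9613 = 26.650 kPa
FS = 34.465 / 26.650 = 1.293

FS = 1.29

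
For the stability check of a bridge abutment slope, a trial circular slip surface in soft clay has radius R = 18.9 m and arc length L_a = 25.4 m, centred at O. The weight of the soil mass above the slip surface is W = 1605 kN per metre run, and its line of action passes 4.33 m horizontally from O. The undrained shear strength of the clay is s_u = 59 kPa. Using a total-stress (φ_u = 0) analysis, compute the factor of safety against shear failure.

Taking moments about the centre O, the resisting moment is provided by the undrained shear strength acting along the arc:
M_R = s_u·L_a·R = 59·25.40·18.9 = 28323.5 kN·m/m
M_D = W·d = 1605·4.33 = 6949.7 kN·m/m
FS = M_R / M_D = 28323.5 / 6949.7 = 4.076

FS = 4.08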